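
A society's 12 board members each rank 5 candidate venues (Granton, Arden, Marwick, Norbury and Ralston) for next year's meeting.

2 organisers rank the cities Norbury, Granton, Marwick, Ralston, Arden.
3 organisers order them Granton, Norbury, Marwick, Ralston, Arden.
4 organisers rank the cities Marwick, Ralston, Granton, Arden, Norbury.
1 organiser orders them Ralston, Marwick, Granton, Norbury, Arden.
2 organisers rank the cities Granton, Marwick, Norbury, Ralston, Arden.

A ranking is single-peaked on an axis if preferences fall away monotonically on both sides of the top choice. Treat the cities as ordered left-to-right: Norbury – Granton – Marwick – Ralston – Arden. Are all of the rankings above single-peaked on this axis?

yes

Axis positions: Norbury=1, Granton=2, Marwick=3, Ralston=4, Arden=5.
Cluster 1 (peak Norbury at position 1): ranking walks positions 1-2-3-4-5, expanding outward from the peak — single-peaked.
Cluster 2 (peak Granton at position 2): ranking walks positions 2-1-3-4-5, expanding outward from the peak — single-peaked.
Cluster 3 (peak Marwick at position 3): ranking walks positions 3-4-2-5-1, expanding outward from the peak — single-peaked.
Cluster 4 (peak Ralston at position 4): ranking walks positions 4-3-2-1-5, expanding outward from the peak — single-peaked.
Cluster 5 (peak Granton at position 2): ranking walks positions 2-3-1-4-5, expanding outward from the peak — single-peaked.
Every ranking is single-peaked on this axis.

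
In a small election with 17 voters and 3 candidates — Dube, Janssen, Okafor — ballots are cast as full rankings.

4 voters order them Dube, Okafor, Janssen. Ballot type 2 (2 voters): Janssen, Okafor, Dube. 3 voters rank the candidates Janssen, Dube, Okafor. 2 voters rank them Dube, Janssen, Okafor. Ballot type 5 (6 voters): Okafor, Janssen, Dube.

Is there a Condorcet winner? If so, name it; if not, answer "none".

none

Head-to-head results (17 voters):
Dube vs Janssen: Janssen wins 11–6.
Dube–Okafor: Dube 9–8.
Janssen–Okafor: Okafor 10–7.
Every candidate loses at least once (Dube loses to Janssen; Janssen loses to Okafor; Okafor loses to Dube). The majority relation contains the cycle Dube > Okafor > Janssen > Dube, so there is no Condorcet winner.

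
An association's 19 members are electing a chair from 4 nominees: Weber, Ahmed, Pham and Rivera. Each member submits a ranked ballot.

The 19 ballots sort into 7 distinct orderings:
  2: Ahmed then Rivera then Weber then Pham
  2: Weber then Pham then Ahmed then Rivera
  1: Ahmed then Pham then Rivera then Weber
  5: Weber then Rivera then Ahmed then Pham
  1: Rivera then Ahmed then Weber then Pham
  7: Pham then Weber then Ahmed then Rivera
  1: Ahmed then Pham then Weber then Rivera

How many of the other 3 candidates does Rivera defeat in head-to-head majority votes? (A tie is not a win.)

Rivera against each rival (19 voters):
Rivera vs Weber: Rivera preferred on 2+1+1 = 4 ballots; Weber wins 15–4.
Rivera vs Ahmed: 5+1 = 6 for Rivera, 13 for Ahmed — Ahmed by 13–6.
Rivera vs Pham: 8 to 11, Pham.
Rivera beats no one; loses to Weber, Ahmed, Pham — 0 pairwise wins.

0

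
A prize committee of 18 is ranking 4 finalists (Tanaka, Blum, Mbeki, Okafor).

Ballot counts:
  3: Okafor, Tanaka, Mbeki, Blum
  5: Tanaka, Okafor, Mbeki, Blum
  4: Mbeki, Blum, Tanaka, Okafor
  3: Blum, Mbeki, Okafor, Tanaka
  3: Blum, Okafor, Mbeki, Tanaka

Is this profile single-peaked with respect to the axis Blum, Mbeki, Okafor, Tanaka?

no

Axis positions: Blum=1, Mbeki=2, Okafor=3, Tanaka=4.
Ballot type 1 (peak Okafor at position 3): ranking walks positions 3-4-2-1, expanding outward from the peak — single-peaked.
Ballot type 2 (peak Tanaka at position 4): ranking walks positions 4-3-2-1, expanding outward from the peak — single-peaked.
Ballot type 3: ranking walks positions 2-1-4-3; Tanaka is ranked above Okafor even though Okafor lies between Tanaka and the peak Mbeki on the axis — preferences dip and rise again. Not single-peaked.
Ballot type 4 (peak Blum at position 1): ranking walks positions 1-2-3-4, expanding outward from the peak — single-peaked.
Ballot type 5: ranking walks positions 1-3-2-4; Okafor is ranked above Mbeki even though Mbeki lies between Okafor and the peak Blum on the axis — preferences dip and rise again. Not single-peaked.
Ballot type 3 violates single-peakedness, so the profile is not single-peaked on this axis.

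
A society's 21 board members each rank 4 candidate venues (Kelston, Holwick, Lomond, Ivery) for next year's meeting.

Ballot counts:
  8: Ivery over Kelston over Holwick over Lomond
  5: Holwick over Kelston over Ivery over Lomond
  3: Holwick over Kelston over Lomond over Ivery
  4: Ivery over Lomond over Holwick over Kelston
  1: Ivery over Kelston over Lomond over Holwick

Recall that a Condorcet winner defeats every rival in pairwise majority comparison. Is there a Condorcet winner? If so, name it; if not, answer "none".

Ivery

Check each pair by majority over 21 ballots:
Kelston vs Holwick: Kelston preferred on 8+1 = 9 ballots; Holwick wins 12–9.
Kelston vs Lomond: Kelston preferred on 8+5+3+1 = 17 ballots; Kelston wins 17–4.
Kelston vs Ivery: Kelston is ranked higher on 5+3 = 8 ballots, Ivery on 13. Ivery wins 13–8.
Holwick vs Lomond: 16 to 5, Holwick.
Holwick vs Ivery: 5+3 = 8 for Holwick, 13 for Ivery — Ivery by 13–8.
Lomond vs Ivery: Lomond is ranked higher on 3 ballots, Ivery on 18. Ivery wins 18–3.
Only Ivery has no losses; Ivery is the Condorcet winner.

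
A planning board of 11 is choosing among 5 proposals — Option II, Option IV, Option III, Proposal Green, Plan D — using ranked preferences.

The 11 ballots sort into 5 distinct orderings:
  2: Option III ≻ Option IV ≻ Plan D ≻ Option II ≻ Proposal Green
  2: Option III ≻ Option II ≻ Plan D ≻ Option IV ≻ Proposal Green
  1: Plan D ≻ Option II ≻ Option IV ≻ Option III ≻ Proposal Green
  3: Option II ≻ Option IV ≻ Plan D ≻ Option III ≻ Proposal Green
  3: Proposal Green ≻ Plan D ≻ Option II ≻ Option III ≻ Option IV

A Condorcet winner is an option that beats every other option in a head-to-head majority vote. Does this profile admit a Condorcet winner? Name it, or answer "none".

Pairwise majorities:
Option II vs Option IV: 2+1+3+3 = 9 for Option II, 2 for Option IV — Option II by 9–2.
Option II vs Option III: Option II preferred on 1+3+3 = 7 ballots; Option II wins 7–4.
Option II vs Proposal Green: Option II preferred on 2+2+1+3 = 8 ballots; Option II wins 8–3.
Option II vs Plan D: Option II preferred on 2+3 = 5 ballots; Plan D wins 6–5.
Option IV vs Option III: Option IV preferred on 1+3 = 4 ballots; Option III wins 7–4.
Option IV vs Proposal Green: 2+2+1+3 = 8 for Option IV, 3 for Proposal Green — Option IV by 8–3.
Option IV vs Plan D: Option IV is ranked higher on 2+3 = 5 ballots, Plan D on 6. Plan D wins 6–5.
Option III vs Proposal Green: 8 to 3, Option III.
Option III vs Plan D: Option III preferred on 2+2 = 4 ballots; Plan D wins 7–4.
Proposal Green vs Plan D: 3 for Proposal Green, 8 for Plan D — Plan D by 8–3.
Plan D beats each of Option II, Option IV, Option III, Proposal Green — Plan D is the Condorcet winner.

Plan D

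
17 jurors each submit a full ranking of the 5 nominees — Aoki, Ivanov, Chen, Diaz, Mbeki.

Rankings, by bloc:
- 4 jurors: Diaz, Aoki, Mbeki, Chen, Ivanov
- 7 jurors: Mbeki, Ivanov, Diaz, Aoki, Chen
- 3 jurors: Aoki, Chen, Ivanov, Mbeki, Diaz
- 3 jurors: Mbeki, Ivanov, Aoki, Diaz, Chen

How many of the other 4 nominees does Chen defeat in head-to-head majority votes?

Chen against each rival (17 jurors):
Chen vs Aoki: 0 for Chen, 17 for Aoki — Aoki by 17–0.
Chen–Ivanov: Ivanov 10–7.
Chen vs Diaz: 3 for Chen, 14 for Diaz — Diaz by 14–3.
Chen vs Mbeki: 3 for Chen, 14 for Mbeki — Mbeki by 14–3.
Chen beats no one; loses to Aoki, Ivanov, Diaz, Mbeki — 0 pairwise wins.

0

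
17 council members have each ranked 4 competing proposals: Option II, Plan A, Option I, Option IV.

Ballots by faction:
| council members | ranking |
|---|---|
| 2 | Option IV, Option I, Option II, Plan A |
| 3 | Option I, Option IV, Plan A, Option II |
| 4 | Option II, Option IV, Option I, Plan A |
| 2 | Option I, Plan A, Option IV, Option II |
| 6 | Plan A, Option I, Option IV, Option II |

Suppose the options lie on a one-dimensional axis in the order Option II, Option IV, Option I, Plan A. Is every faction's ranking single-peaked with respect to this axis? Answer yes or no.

Axis positions: Option II=1, Option IV=2, Option I=3, Plan A=4.
Faction 1 (peak Option IV at position 2): ranking walks positions 2-3-1-4, expanding outward from the peak — single-peaked.
Faction 2 (peak Option I at position 3): ranking walks positions 3-2-4-1, expanding outward from the peak — single-peaked.
Faction 3 (peak Option II at position 1): ranking walks positions 1-2-3-4, expanding outward from the peak — single-peaked.
Faction 4 (peak Option I at position 3): ranking walks positions 3-4-2-1, expanding outward from the peak — single-peaked.
Faction 5 (peak Plan A at position 4): ranking walks positions 4-3-2-1, expanding outward from the peak — single-peaked.
Every ranking is single-peaked on this axis.

yes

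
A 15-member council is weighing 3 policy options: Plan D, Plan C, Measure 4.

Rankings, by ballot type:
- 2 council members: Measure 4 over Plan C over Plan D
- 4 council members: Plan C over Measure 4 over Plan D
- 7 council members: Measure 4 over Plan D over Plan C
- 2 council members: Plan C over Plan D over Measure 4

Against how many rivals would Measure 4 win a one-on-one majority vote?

Measure 4 against each rival (15 council members):
Measure 4 vs Plan D: Measure 4 preferred on 2+4+7 = 13 ballots; Measure 4 wins 13–2.
Measure 4 vs Plan C: Measure 4, 9–6.
Measure 4 beats Plan D, Plan C — 2 pairwise wins.

2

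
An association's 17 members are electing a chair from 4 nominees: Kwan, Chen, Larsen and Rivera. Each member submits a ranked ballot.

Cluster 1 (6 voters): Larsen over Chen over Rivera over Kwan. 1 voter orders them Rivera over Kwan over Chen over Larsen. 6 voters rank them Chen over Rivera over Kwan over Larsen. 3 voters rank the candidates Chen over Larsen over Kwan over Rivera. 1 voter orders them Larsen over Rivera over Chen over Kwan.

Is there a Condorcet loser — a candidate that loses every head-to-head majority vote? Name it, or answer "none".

Kwan

Pairwise majorities:
Kwan vs Chen: Chen, 16–1.
Kwan vs Larsen: 1+6 = 7 for Kwan, 10 for Larsen — Larsen by 10–7.
Kwan vs Rivera: 3 to 14, Rivera.
Chen vs Larsen: 10 to 7, Chen.
Chen vs Rivera: 15 to 2, Chen.
Larsen vs Rivera: Larsen is ranked higher on 6+3+1 = 10 ballots, Rivera on 7. Larsen wins 10–7.
Kwan is beaten in every head-to-head and is the Condorcet loser.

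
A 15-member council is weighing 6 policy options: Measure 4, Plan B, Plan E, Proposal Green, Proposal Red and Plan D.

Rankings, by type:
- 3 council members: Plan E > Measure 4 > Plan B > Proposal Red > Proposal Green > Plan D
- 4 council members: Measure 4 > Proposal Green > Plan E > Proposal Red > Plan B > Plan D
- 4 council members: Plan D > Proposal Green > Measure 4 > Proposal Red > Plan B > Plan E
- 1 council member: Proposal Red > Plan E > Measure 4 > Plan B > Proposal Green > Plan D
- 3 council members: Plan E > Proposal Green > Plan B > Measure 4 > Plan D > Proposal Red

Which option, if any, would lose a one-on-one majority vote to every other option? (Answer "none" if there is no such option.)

Pairwise majorities:
Measure 4–Plan B: Measure 4 12–3.
Measure 4 vs Plan E: 8 to 7, Measure 4.
Measure 4 vs Proposal Green: Measure 4 preferred on 3+4+1 = 8 ballots; Measure 4 wins 8–7.
Measure 4 vs Proposal Red: Measure 4 wins 14–1.
Measure 4 vs Plan D: Measure 4 is ranked higher on 3+4+1+3 = 11 ballots, Plan D on 4. Measure 4 wins 11–4.
Plan B vs Plan E: 4 to 11, Plan E.
Plan B vs Proposal Green: Plan B preferred on 3+1 = 4 ballots; Proposal Green wins 11–4.
Plan B vs Proposal Red: Plan B is ranked higher on 3+3 = 6 ballots, Proposal Red on 9. Proposal Red wins 9–6.
Plan B–Plan D: Plan B 11–4.
Plan E vs Proposal Green: 7 to 8, Proposal Green.
Plan E–Proposal Red: Plan E 10–5.
Plan E vs Plan D: 3+4+1+3 = 11 for Plan E, 4 for Plan D — Plan E by 11–4.
Proposal Green vs Proposal Red: Proposal Green wins 11–4.
Proposal Green vs Plan D: 3+4+1+3 = 11 for Proposal Green, 4 for Plan D — Proposal Green by 11–4.
Proposal Red vs Plan D: Proposal Red, 8–7.
Plan D is beaten in every head-to-head and is the Condorcet loser.

Plan D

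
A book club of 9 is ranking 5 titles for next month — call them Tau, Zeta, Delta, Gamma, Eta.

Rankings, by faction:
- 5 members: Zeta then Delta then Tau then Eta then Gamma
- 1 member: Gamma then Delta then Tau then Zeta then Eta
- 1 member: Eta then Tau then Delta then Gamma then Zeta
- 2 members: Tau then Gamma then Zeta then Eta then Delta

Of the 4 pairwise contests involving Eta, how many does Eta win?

Eta against each rival (9 members):
Eta vs Tau: 1 for Eta, 8 for Tau — Tau by 8–1.
Eta–Zeta: Zeta 8–1.
Eta vs Delta: 3 to 6, Delta.
Eta vs Gamma: 5+1 = 6 for Eta, 3 for Gamma — Eta by 6–3.
Eta beats Gamma; loses to Tau, Zeta, Delta — 1 pairwise win.

1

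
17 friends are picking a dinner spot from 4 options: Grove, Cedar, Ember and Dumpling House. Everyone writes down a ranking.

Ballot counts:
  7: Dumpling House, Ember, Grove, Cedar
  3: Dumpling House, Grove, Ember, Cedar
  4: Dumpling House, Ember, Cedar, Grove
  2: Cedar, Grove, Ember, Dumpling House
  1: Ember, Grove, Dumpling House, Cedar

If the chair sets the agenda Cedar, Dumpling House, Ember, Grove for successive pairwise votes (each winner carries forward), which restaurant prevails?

Round 1: Cedar vs Dumpling House — 2–15, Dumpling House advances.
Round 2: Dumpling House vs Ember — 14–3, Dumpling House advances.
Round 3: Dumpling House vs Grove — 14–3, Dumpling House advances.
Dumpling House survives the agenda.

Dumpling House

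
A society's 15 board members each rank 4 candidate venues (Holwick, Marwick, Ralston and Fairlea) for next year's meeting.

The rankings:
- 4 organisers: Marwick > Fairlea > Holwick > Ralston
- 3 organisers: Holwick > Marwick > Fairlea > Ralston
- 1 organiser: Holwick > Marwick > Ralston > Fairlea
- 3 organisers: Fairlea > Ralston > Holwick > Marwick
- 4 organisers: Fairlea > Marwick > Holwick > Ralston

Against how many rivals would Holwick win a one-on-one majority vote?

1

Holwick against each rival (15 organisers):
Holwick vs Marwick: Marwick wins 8–7.
Holwick vs Ralston: 12 to 3, Holwick.
Holwick vs Fairlea: 4 to 11, Fairlea.
Holwick beats Ralston; loses to Marwick, Fairlea — 1 pairwise win.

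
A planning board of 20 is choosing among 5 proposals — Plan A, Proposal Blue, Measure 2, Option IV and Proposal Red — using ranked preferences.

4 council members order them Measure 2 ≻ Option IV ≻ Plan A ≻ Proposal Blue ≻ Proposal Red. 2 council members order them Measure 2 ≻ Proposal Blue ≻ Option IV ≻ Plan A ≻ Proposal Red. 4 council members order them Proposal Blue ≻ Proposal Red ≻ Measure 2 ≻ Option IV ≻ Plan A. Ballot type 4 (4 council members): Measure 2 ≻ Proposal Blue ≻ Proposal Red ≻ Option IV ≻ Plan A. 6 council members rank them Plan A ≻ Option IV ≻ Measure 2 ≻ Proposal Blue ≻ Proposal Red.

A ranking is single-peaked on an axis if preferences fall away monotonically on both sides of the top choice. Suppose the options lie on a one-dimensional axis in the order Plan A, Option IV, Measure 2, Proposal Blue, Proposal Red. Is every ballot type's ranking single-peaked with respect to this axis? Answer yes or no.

Axis positions: Plan A=1, Option IV=2, Measure 2=3, Proposal Blue=4, Proposal Red=5.
Ballot type 1 (peak Measure 2 at position 3): ranking walks positions 3-2-1-4-5, expanding outward from the peak — single-peaked.
Ballot type 2 (peak Measure 2 at position 3): ranking walks positions 3-4-2-1-5, expanding outward from the peak — single-peaked.
Ballot type 3 (peak Proposal Blue at position 4): ranking walks positions 4-5-3-2-1, expanding outward from the peak — single-peaked.
Ballot type 4 (peak Measure 2 at position 3): ranking walks positions 3-4-5-2-1, expanding outward from the peak — single-peaked.
Ballot type 5 (peak Plan A at position 1): ranking walks positions 1-2-3-4-5, expanding outward from the peak — single-peaked.
Every ranking is single-peaked on this axis.

yes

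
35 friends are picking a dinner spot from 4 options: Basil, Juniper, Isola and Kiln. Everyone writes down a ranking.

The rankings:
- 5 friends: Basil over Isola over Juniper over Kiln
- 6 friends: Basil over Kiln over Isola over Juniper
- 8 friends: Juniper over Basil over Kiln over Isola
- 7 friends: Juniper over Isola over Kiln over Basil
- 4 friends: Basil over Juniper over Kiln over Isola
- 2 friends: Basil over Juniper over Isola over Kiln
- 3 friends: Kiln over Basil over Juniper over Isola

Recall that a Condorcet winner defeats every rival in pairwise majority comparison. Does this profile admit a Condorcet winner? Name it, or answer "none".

Basil

Pairwise majorities:
Basil–Juniper: Basil 20–15.
Basil vs Isola: Basil, 28–7.
Basil vs Kiln: Basil wins 25–10.
Juniper vs Isola: Juniper wins 24–11.
Juniper vs Kiln: Juniper wins 26–9.
Isola vs Kiln: Kiln wins 21–14.
Basil wins every pairwise contest, so Basil is the Condorcet winner.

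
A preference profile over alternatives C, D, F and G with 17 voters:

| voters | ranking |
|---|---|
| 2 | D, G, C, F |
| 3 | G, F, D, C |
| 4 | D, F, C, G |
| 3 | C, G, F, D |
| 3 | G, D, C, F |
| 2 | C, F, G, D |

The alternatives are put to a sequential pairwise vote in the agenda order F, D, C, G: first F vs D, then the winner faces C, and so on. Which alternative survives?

Round 1: F vs D — 8–9, D advances.
Round 2: D vs C — 12–5, D advances.
Round 3: D vs G — 6–11, G advances.
The agenda winner is G.

G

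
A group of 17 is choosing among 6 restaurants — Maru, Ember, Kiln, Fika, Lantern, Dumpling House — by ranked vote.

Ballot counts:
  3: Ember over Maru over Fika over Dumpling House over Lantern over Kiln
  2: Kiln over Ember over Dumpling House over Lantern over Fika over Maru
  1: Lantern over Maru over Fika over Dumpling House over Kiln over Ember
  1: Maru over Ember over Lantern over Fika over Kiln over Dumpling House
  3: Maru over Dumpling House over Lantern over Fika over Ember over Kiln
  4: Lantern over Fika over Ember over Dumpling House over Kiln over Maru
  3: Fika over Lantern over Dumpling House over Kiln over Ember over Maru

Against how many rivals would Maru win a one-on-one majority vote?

Maru against each rival (17 friends):
Maru vs Ember: Maru is ranked higher on 1+1+3 = 5 ballots, Ember on 12. Ember wins 12–5.
Maru vs Kiln: 3+1+1+3 = 8 for Maru, 9 for Kiln — Kiln by 9–8.
Maru vs Fika: Maru is ranked higher on 3+1+1+3 = 8 ballots, Fika on 9. Fika wins 9–8.
Maru vs Lantern: Maru preferred on 3+1+3 = 7 ballots; Lantern wins 10–7.
Maru vs Dumpling House: 8 to 9, Dumpling House.
Maru beats no one; loses to Ember, Kiln, Fika, Lantern, Dumpling House — 0 pairwise wins.

0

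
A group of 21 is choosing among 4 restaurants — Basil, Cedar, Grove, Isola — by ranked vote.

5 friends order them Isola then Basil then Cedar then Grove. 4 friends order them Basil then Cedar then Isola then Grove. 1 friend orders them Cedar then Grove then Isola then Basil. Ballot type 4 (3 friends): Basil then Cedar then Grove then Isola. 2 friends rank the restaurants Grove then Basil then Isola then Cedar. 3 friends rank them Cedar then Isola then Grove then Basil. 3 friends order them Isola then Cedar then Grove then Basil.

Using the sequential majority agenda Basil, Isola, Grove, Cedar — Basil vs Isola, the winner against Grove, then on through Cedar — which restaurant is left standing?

Round 1: Basil vs Isola — 9–12, Isola advances.
Round 2: Isola vs Grove — 15–6, Isola advances.
Round 3: Isola vs Cedar — 10–11, Cedar advances.
The agenda winner is Cedar.

Cedar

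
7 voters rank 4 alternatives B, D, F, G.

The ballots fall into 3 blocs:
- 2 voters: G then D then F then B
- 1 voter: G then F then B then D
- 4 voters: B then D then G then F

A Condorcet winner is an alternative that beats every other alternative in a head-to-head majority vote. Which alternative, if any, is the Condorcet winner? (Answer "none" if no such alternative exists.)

B

Check each pair by majority over 7 ballots:
B vs D: 5 to 2, B.
B vs F: 4 for B, 3 for F — B by 4–3.
B vs G: B preferred on 4 ballots; B wins 4–3.
D vs F: D is ranked higher on 2+4 = 6 ballots, F on 1. D wins 6–1.
D vs G: D is ranked higher on 4 ballots, G on 3. D wins 4–3.
F vs G: 0 to 7, G.
B wins every pairwise contest, so B is the Condorcet winner.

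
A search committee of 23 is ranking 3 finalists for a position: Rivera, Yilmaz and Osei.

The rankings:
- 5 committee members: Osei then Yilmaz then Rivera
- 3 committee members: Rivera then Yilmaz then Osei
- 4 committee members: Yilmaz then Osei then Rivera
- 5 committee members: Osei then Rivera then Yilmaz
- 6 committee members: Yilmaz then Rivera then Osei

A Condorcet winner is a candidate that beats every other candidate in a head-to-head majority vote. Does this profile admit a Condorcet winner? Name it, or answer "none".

Yilmaz

Head-to-head results (23 committee members):
Rivera vs Yilmaz: Yilmaz, 15–8.
Rivera–Osei: Osei 14–9.
Yilmaz vs Osei: Yilmaz, 13–10.
Yilmaz wins every pairwise contest, so Yilmaz is the Condorcet winner.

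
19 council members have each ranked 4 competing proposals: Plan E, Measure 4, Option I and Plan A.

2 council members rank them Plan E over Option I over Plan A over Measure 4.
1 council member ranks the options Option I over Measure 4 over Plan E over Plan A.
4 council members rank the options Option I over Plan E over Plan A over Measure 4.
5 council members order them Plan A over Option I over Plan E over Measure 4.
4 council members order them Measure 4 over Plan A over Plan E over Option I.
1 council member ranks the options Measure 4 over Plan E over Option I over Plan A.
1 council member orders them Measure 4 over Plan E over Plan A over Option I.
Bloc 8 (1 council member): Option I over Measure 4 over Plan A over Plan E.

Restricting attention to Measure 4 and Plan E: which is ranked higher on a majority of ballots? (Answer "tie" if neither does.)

Ballots ranking Measure 4 above Plan E: 1 + 4 + 1 + 1 + 1 = 8.
Ballots ranking Plan E above Measure 4: 19 − 8 = 11.
Plan E wins the head-to-head 11–8.

Plan E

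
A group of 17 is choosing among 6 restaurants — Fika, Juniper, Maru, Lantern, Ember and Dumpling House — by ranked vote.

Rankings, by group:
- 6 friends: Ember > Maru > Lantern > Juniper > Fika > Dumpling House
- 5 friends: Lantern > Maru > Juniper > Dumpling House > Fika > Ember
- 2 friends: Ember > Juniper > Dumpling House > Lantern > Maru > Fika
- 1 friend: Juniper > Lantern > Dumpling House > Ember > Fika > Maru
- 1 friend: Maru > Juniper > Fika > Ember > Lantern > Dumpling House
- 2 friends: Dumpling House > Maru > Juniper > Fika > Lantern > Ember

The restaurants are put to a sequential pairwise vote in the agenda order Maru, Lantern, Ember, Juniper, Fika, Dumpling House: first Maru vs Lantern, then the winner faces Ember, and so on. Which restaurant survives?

Juniper

Round 1: Maru vs Lantern — 9–8, Maru advances.
Round 2: Maru vs Ember — 8–9, Ember advances.
Round 3: Ember vs Juniper — 8–9, Juniper advances.
Round 4: Juniper vs Fika — 17–0, Juniper advances.
Round 5: Juniper vs Dumpling House — 15–2, Juniper advances.
The agenda winner is Juniper.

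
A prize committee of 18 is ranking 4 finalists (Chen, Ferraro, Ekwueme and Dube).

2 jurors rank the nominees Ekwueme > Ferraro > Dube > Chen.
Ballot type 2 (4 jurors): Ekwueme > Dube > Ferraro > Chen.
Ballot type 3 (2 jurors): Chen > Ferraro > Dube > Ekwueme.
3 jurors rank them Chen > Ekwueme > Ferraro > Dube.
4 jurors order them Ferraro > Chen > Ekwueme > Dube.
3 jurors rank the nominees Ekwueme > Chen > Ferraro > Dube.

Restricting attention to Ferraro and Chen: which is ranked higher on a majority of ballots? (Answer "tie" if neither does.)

Ballots ranking Ferraro above Chen: 2 + 4 + 4 = 10.
Ballots ranking Chen above Ferraro: 18 − 10 = 8.
Ferraro wins the head-to-head 10–8.

Ferraro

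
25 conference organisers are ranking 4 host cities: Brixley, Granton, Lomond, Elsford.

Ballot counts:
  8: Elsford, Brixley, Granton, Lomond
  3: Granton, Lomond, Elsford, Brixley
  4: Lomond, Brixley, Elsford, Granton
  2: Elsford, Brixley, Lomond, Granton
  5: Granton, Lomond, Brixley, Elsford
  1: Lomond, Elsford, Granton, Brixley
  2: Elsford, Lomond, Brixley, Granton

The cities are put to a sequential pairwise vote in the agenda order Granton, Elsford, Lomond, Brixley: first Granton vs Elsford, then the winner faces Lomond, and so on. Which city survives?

Round 1: Granton vs Elsford — 8–17, Elsford advances.
Round 2: Elsford vs Lomond — 12–13, Lomond advances.
Round 3: Lomond vs Brixley — 15–10, Lomond advances.
Lomond survives the agenda.

Lomond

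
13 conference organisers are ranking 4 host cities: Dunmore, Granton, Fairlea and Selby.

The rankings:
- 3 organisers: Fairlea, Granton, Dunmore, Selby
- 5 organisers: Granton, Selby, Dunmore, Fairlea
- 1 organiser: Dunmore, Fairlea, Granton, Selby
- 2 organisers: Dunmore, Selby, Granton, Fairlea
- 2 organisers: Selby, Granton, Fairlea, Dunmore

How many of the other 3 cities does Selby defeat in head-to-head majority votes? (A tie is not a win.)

Selby against each rival (13 organisers):
Selby vs Dunmore: 7 to 6, Selby.
Selby vs Granton: Selby is ranked higher on 2+2 = 4 ballots, Granton on 9. Granton wins 9–4.
Selby vs Fairlea: Selby, 9–4.
Selby beats Dunmore, Fairlea; loses to Granton — 2 pairwise wins.

2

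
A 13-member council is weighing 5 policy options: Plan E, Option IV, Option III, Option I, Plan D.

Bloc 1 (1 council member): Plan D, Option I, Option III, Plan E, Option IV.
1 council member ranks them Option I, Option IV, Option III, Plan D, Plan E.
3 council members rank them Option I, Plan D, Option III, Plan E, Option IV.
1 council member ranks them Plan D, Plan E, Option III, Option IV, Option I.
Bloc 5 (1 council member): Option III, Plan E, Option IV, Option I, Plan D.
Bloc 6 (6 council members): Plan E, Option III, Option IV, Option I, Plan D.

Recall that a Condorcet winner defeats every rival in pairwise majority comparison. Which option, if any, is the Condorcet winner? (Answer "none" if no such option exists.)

Plan E

Head-to-head results (13 council members):
Plan E vs Option IV: Plan E, 12–1.
Plan E vs Option III: 1+6 = 7 for Plan E, 6 for Option III — Plan E by 7–6.
Plan E vs Option I: 1+1+6 = 8 for Plan E, 5 for Option I — Plan E by 8–5.
Plan E vs Plan D: Plan E preferred on 1+6 = 7 ballots; Plan E wins 7–6.
Option IV vs Option III: 1 for Option IV, 12 for Option III — Option III by 12–1.
Option IV vs Option I: 1+1+6 = 8 for Option IV, 5 for Option I — Option IV by 8–5.
Option IV vs Plan D: Option IV, 8–5.
Option III vs Option I: Option III preferred on 1+1+6 = 8 ballots; Option III wins 8–5.
Option III vs Plan D: Option III, 8–5.
Option I vs Plan D: Option I wins 11–2.
Plan E defeats every rival head-to-head and is the Condorcet winner.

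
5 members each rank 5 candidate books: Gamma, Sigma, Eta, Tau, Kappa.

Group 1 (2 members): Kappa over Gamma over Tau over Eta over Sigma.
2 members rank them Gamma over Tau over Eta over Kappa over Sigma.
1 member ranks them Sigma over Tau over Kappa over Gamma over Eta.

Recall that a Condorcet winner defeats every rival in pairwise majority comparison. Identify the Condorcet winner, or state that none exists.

Head-to-head results (5 members):
Gamma–Sigma: Gamma 4–1.
Gamma vs Eta: Gamma wins 5–0.
Gamma vs Tau: Gamma, 4–1.
Gamma vs Kappa: Kappa wins 3–2.
Sigma vs Eta: Eta wins 4–1.
Sigma vs Tau: Tau, 4–1.
Sigma vs Kappa: Kappa wins 4–1.
Eta vs Tau: Tau, 5–0.
Eta vs Kappa: Kappa wins 3–2.
Tau–Kappa: Tau 3–2.
Every book loses at least once (Gamma loses to Kappa; Sigma loses to Gamma; Eta loses to Gamma; Tau loses to Gamma; Kappa loses to Tau). The majority relation contains the cycle Gamma > Tau > Kappa > Gamma, so there is no Condorcet winner.

none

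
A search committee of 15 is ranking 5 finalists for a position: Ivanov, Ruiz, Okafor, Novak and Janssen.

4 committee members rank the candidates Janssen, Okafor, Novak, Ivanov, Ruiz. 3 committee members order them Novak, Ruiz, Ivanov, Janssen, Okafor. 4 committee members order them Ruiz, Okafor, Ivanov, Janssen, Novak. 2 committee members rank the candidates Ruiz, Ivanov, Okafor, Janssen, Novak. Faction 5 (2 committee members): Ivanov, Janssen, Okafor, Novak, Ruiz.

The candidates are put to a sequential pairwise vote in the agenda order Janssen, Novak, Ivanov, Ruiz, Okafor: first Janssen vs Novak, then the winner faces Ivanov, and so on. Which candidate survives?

Ruiz

Round 1: Janssen vs Novak — 12–3, Janssen advances.
Round 2: Janssen vs Ivanov — 4–11, Ivanov advances.
Round 3: Ivanov vs Ruiz — 6–9, Ruiz advances.
Round 4: Ruiz vs Okafor — 9–6, Ruiz advances.
Ruiz survives the agenda.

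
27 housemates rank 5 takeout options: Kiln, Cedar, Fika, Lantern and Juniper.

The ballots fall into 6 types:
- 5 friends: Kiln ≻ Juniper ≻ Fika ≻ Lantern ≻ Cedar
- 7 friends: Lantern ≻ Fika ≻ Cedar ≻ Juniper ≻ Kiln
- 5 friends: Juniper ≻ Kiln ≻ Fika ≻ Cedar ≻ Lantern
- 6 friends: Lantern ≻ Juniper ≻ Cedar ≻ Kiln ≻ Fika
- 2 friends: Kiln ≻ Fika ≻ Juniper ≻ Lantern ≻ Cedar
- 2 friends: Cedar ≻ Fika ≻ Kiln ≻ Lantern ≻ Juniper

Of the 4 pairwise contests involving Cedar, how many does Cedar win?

1

Cedar against each rival (27 friends):
Cedar vs Kiln: 7+6+2 = 15 for Cedar, 12 for Kiln — Cedar by 15–12.
Cedar vs Fika: Fika wins 19–8.
Cedar vs Lantern: Lantern wins 20–7.
Cedar vs Juniper: Cedar preferred on 7+2 = 9 ballots; Juniper wins 18–9.
Cedar beats Kiln; loses to Fika, Lantern, Juniper — 1 pairwise win.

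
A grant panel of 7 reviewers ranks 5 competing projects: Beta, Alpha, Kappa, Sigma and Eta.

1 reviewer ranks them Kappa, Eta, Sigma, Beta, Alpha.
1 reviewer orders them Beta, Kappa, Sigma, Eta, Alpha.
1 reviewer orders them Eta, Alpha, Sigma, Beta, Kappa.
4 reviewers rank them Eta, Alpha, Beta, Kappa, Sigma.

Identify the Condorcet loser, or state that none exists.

Pairwise majorities:
Beta vs Alpha: Beta preferred on 1+1 = 2 ballots; Alpha wins 5–2.
Beta vs Kappa: Beta wins 6–1.
Beta vs Sigma: Beta is ranked higher on 1+4 = 5 ballots, Sigma on 2. Beta wins 5–2.
Beta vs Eta: Beta is ranked higher on 1 ballot, Eta on 6. Eta wins 6–1.
Alpha vs Kappa: Alpha wins 5–2.
Alpha vs Sigma: Alpha wins 5–2.
Alpha vs Eta: 0 for Alpha, 7 for Eta — Eta by 7–0.
Kappa vs Sigma: Kappa, 6–1.
Kappa–Eta: Eta 5–2.
Sigma vs Eta: Sigma preferred on 1 ballot; Eta wins 6–1.
Only Sigma has no wins; Sigma is the Condorcet loser.

Sigma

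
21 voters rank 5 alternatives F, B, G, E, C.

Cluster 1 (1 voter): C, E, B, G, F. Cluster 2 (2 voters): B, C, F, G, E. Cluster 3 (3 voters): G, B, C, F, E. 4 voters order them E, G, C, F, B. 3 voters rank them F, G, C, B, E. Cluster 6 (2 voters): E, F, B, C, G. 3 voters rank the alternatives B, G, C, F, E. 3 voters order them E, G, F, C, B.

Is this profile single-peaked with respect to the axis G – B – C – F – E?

Axis positions: G=1, B=2, C=3, F=4, E=5.
Cluster 1: ranking walks positions 3-5-2-1-4; E is ranked above F even though F lies between E and the peak C on the axis — preferences dip and rise again. Not single-peaked.
Cluster 2 (peak B at position 2): ranking walks positions 2-3-4-1-5, expanding outward from the peak — single-peaked.
Cluster 3 (peak G at position 1): ranking walks positions 1-2-3-4-5, expanding outward from the peak — single-peaked.
Cluster 4: ranking walks positions 5-1-3-4-2; G is ranked above F even though F lies between G and the peak E on the axis — preferences dip and rise again. Not single-peaked.
Cluster 5: ranking walks positions 4-1-3-2-5; G is ranked above C even though C lies between G and the peak F on the axis — preferences dip and rise again. Not single-peaked.
Cluster 6: ranking walks positions 5-4-2-3-1; B is ranked above C even though C lies between B and the peak E on the axis — preferences dip and rise again. Not single-peaked.
Cluster 7 (peak B at position 2): ranking walks positions 2-1-3-4-5, expanding outward from the peak — single-peaked.
Cluster 8: ranking walks positions 5-1-4-3-2; G is ranked above F even though F lies between G and the peak E on the axis — preferences dip and rise again. Not single-peaked.
Cluster 1 violates single-peakedness, so the profile is not single-peaked on this axis.

no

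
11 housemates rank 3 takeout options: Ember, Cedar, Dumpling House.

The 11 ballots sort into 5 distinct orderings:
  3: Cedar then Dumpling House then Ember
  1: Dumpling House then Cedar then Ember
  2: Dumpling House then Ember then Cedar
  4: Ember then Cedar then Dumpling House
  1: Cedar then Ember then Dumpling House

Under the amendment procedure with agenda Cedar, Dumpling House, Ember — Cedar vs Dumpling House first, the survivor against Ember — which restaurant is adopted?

Round 1: Cedar vs Dumpling House — 8–3, Cedar advances.
Round 2: Cedar vs Ember — 5–6, Ember advances.
The agenda winner is Ember.

Ember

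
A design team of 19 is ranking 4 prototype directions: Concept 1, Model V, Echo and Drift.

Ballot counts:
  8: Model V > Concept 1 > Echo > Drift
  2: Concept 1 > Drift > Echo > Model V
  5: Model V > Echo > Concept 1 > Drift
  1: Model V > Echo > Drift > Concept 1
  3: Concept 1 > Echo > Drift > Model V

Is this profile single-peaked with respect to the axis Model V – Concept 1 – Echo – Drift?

no

Axis positions: Model V=1, Concept 1=2, Echo=3, Drift=4.
Cluster 1 (peak Model V at position 1): ranking walks positions 1-2-3-4, expanding outward from the peak — single-peaked.
Cluster 2: ranking walks positions 2-4-3-1; Drift is ranked above Echo even though Echo lies between Drift and the peak Concept 1 on the axis — preferences dip and rise again. Not single-peaked.
Cluster 3: ranking walks positions 1-3-2-4; Echo is ranked above Concept 1 even though Concept 1 lies between Echo and the peak Model V on the axis — preferences dip and rise again. Not single-peaked.
Cluster 4: ranking walks positions 1-3-4-2; Echo is ranked above Concept 1 even though Concept 1 lies between Echo and the peak Model V on the axis — preferences dip and rise again. Not single-peaked.
Cluster 5 (peak Concept 1 at position 2): ranking walks positions 2-3-4-1, expanding outward from the peak — single-peaked.
Cluster 2 violates single-peakedness, so the profile is not single-peaked on this axis.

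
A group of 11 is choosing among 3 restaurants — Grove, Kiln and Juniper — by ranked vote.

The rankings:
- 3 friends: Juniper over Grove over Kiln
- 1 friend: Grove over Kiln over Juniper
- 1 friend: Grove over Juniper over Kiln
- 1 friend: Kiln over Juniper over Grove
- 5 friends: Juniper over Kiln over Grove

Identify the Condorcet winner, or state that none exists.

Check each pair by majority over 11 ballots:
Grove vs Kiln: 5 to 6, Kiln.
Grove vs Juniper: Grove preferred on 1+1 = 2 ballots; Juniper wins 9–2.
Kiln vs Juniper: Kiln preferred on 1+1 = 2 ballots; Juniper wins 9–2.
Juniper beats each of Grove, Kiln — Juniper is the Condorcet winner.

Juniper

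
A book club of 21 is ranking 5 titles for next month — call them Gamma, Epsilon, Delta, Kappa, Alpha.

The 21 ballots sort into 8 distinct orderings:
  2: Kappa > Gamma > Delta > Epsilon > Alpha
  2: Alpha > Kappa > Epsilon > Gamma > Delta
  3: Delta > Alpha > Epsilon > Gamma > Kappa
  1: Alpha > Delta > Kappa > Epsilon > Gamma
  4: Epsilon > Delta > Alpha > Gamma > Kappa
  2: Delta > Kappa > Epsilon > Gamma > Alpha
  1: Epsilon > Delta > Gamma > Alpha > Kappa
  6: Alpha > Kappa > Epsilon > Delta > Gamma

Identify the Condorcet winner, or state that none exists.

Check each pair by majority over 21 ballots:
Gamma vs Epsilon: Epsilon wins 19–2.
Gamma vs Delta: Gamma preferred on 2+2 = 4 ballots; Delta wins 17–4.
Gamma vs Kappa: Kappa wins 13–8.
Gamma vs Alpha: 2+2+1 = 5 for Gamma, 16 for Alpha — Alpha by 16–5.
Epsilon vs Delta: Epsilon preferred on 2+4+1+6 = 13 ballots; Epsilon wins 13–8.
Epsilon–Kappa: Kappa 13–8.
Epsilon vs Alpha: Alpha, 12–9.
Delta–Kappa: Delta 11–10.
Delta vs Alpha: Delta preferred on 2+3+4+2+1 = 12 ballots; Delta wins 12–9.
Kappa vs Alpha: 4 to 17, Alpha.
Every book loses at least once (Gamma loses to Epsilon; Epsilon loses to Kappa; Delta loses to Epsilon; Kappa loses to Delta; Alpha loses to Delta). The majority relation contains the cycle Epsilon → Delta → Kappa → Epsilon, so there is no Condorcet winner.

none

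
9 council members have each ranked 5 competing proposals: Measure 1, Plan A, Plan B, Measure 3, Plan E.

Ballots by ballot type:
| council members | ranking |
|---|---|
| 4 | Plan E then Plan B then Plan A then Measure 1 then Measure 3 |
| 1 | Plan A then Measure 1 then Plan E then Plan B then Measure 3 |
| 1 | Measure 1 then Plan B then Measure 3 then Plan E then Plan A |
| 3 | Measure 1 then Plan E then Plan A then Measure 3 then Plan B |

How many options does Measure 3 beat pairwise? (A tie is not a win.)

Measure 3 against each rival (9 council members):
Measure 3 vs Measure 1: Measure 3 is ranked higher on 0 ballots, Measure 1 on 9. Measure 1 wins 9–0.
Measure 3 vs Plan A: 1 to 8, Plan A.
Measure 3 vs Plan B: 3 for Measure 3, 6 for Plan B — Plan B by 6–3.
Measure 3 vs Plan E: Measure 3 is ranked higher on 1 ballot, Plan E on 8. Plan E wins 8–1.
Measure 3 beats no one; loses to Measure 1, Plan A, Plan B, Plan E — 0 pairwise wins.

0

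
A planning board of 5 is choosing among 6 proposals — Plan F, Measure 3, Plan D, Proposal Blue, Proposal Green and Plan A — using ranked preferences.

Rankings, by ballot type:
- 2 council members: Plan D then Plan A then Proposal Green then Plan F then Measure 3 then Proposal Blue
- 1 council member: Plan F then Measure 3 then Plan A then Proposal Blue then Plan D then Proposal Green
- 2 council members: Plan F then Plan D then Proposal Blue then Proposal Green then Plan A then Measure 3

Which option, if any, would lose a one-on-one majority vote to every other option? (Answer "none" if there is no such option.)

Pairwise majorities:
Plan F vs Measure 3: Plan F preferred on 2+1+2 = 5 ballots; Plan F wins 5–0.
Plan F–Plan D: Plan F 3–2.
Plan F vs Proposal Blue: Plan F preferred on 2+1+2 = 5 ballots; Plan F wins 5–0.
Plan F vs Proposal Green: Plan F wins 3–2.
Plan F vs Plan A: 3 to 2, Plan F.
Measure 3 vs Plan D: Plan D, 4–1.
Measure 3–Proposal Blue: Measure 3 3–2.
Measure 3 vs Proposal Green: 1 for Measure 3, 4 for Proposal Green — Proposal Green by 4–1.
Measure 3–Plan A: Plan A 4–1.
Plan D vs Proposal Blue: 4 to 1, Plan D.
Plan D vs Proposal Green: Plan D is ranked higher on 2+1+2 = 5 ballots, Proposal Green on 0. Plan D wins 5–0.
Plan D vs Plan A: 4 to 1, Plan D.
Proposal Blue vs Proposal Green: 3 to 2, Proposal Blue.
Proposal Blue–Plan A: Plan A 3–2.
Proposal Green vs Plan A: Plan A, 3–2.
No option is winless: Plan F beats Measure 3; Measure 3 beats Proposal Blue; Plan D beats Measure 3; Proposal Blue beats Proposal Green; Proposal Green beats Measure 3; Plan A beats Measure 3. There is no Condorcet loser.

none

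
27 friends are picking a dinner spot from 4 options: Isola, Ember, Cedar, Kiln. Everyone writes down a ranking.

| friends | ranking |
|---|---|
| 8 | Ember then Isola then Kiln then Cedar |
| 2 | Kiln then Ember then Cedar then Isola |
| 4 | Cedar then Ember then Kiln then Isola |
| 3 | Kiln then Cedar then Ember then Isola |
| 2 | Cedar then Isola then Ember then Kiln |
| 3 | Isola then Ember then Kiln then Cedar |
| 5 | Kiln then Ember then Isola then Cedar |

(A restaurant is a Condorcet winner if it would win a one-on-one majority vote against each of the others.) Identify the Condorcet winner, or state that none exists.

Pairwise majorities:
Isola vs Ember: Isola preferred on 2+3 = 5 ballots; Ember wins 22–5.
Isola vs Cedar: Isola is ranked higher on 8+3+5 = 16 ballots, Cedar on 11. Isola wins 16–11.
Isola vs Kiln: 8+2+3 = 13 for Isola, 14 for Kiln — Kiln by 14–13.
Ember vs Cedar: Ember, 18–9.
Ember vs Kiln: Ember wins 17–10.
Cedar–Kiln: Kiln 21–6.
Ember wins every pairwise contest, so Ember is the Condorcet winner.

Ember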